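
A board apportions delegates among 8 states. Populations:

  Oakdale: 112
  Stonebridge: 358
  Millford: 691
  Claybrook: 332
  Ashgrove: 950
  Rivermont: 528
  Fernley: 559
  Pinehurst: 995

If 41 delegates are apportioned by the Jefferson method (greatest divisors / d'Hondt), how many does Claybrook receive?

Standard divisor 4525/41 ≈ 110.366; standard quotas: Oakdale 1.015, Stonebridge 3.244, Millford 6.261, Claybrook 3.008, Ashgrove 8.608, Rivermont 4.784, Fernley 5.065, Pinehurst 9.015.
Rounding down gives 1, 3, 6, 3, 8, 4, 5, 9 = 39 seats, so the divisor must be adjusted.
With modified divisor 100: modified quotas Oakdale 1.120, Stonebridge 3.580, Millford 6.910, Claybrook 3.320, Ashgrove 9.500, Rivermont 5.280, Fernley 5.590, Pinehurst 9.950.
Rounding down: Oakdale 1, Stonebridge 3, Millford 6, Claybrook 3, Ashgrove 9, Rivermont 5, Fernley 5, Pinehurst 9 (total 41).
Claybrook receives 3.

3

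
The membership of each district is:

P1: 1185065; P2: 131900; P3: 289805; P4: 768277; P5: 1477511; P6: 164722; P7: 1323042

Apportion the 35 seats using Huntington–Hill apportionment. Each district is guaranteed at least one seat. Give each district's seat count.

P1 8, P2 1, P3 2, P4 5, P5 9, P6 1, P7 9

With divisor 155833: modified quotas P1 7.605, P2 0.846, P3 1.860, P4 4.930, P5 9.481, P6 1.057, P7 8.490.
Geometric-mean thresholds: P1 √(7·8)=7.483, P2 (min 1), P3 √(1·2)=1.414, P4 √(4·5)=4.472, P5 √(9·10)=9.487, P6 √(1·2)=1.414, P7 √(8·9)=8.485.
Each quota rounded against its threshold gives P1 8, P2 1, P3 2, P4 5, P5 9, P6 1, P7 9 (total 35).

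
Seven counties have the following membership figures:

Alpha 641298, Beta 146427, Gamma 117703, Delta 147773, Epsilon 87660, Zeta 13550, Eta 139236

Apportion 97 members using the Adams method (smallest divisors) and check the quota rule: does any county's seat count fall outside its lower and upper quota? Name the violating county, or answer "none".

Standard quotas: Alpha 48.086, Beta 10.979, Gamma 8.826, Delta 11.080, Epsilon 6.573, Zeta 1.016, Eta 10.440.
Adams allocation: Alpha 47, Beta 11, Gamma 9, Delta 11, Epsilon 7, Zeta 1, Eta 11.
Alpha has quota 48.086 (lower 48, upper 49) but receives 47 — outside the quota interval.

Alpha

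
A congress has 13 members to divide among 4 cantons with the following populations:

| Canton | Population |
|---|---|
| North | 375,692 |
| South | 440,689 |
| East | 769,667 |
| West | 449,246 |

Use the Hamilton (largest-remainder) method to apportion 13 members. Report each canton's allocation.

Total 2035294; standard divisor 2035294/13 ≈ 156561.077.
Standard quotas: North 2.3997, South 2.8148, East 4.9161, West 2.8695.
Lower quotas: North 2, South 2, East 4, West 2 (sum 10, leaving 3 seats).
Remainders in descending order: East 0.9161, West 0.8695, South 0.8148, North 0.3997.
Largest remainders: East, West, South receive the extra seats.

North=2, South=3, East=5, West=3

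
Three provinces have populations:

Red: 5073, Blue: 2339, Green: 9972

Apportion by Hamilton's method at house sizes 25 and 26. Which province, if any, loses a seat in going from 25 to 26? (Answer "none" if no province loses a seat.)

At 25 seats: Red 7, Blue 4, Green 14.
At 26 seats: Red 8, Blue 3, Green 15.
Blue drops from 4 to 3.

Blue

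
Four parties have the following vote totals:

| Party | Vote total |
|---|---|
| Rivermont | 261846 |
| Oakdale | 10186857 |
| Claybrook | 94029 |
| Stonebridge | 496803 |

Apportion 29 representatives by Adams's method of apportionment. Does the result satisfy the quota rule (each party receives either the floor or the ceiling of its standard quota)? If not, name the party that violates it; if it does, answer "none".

Standard quotas: Rivermont 0.688, Oakdale 26.760, Claybrook 0.247, Stonebridge 1.305.
Adams allocation: Rivermont 1, Oakdale 25, Claybrook 1, Stonebridge 2.
Oakdale has quota 26.760 (lower 26, upper 27) but receives 25 — outside the quota interval.

Oakdale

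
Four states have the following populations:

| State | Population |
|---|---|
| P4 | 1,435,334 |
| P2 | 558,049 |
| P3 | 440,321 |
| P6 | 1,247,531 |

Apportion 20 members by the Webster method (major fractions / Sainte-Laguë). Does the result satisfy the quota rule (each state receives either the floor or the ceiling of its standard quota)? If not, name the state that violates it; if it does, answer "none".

none

Standard quotas: P4 7.798, P2 3.032, P3 2.392, P6 6.778.
Webster allocation: P4 8, P2 3, P3 2, P6 7.
Every allocation lies between the lower and upper quota.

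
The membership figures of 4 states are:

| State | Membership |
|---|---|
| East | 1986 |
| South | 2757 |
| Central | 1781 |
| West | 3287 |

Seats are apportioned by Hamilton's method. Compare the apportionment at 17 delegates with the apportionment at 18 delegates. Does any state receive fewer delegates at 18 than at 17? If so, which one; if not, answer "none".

none

At 17 seats: East 3, South 5, Central 3, West 6.
At 18 seats: East 4, South 5, Central 3, West 6.
No state's allocation decreased.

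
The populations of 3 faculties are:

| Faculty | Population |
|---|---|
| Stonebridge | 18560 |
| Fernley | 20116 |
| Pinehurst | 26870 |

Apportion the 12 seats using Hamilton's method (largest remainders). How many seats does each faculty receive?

Stonebridge: 3; Fernley: 4; Pinehurst: 5

The standard divisor is 65546/12 ≈ 5462.167.
Standard quotas: Stonebridge 3.3979, Fernley 3.6828, Pinehurst 4.9193.
Lower quotas: Stonebridge 3, Fernley 3, Pinehurst 4 (sum 10, leaving 2 seats).
Remainders in descending order: Pinehurst 0.9193, Fernley 0.6828, Stonebridge 0.3979.
The surplus seats go to Pinehurst, Fernley.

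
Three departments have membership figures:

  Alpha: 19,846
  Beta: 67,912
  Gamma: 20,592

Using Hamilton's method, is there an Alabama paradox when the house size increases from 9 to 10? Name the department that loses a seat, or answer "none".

none

At 9 seats: Alpha 2, Beta 5, Gamma 2.
At 10 seats: Alpha 2, Beta 6, Gamma 2.
No department's allocation decreased.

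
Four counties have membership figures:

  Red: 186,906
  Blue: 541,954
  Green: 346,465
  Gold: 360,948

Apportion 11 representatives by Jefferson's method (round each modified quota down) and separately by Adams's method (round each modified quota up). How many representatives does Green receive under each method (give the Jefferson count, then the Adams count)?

3 and 2

Jefferson: Red 1, Blue 4, Green 3, Gold 3.
Adams: Red 2, Blue 4, Green 2, Gold 3.
Green gets 3 under Jefferson and 2 under Adams.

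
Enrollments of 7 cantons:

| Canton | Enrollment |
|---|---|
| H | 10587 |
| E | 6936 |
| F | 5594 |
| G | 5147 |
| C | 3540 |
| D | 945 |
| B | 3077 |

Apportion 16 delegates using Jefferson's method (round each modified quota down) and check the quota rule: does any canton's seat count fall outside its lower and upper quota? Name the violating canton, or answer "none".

none

Standard quotas: H 4.728, E 3.098, F 2.498, G 2.299, C 1.581, D 0.422, B 1.374.
Jefferson allocation: H 5, E 3, F 3, G 2, C 2, D 0, B 1.
Every allocation lies between the lower and upper quota.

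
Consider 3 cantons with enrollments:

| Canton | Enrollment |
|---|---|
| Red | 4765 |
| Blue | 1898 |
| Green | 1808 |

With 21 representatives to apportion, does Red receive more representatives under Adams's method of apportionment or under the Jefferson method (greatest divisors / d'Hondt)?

Adams: Red 11, Blue 5, Green 5.
Jefferson: Red 12, Blue 5, Green 4.
Red gets 11 under Adams and 12 under Jefferson.

Jefferson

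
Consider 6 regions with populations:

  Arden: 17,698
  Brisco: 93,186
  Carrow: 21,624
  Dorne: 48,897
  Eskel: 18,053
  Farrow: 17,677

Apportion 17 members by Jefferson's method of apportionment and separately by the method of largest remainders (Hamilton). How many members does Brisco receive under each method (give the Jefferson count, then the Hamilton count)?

8 and 7

Jefferson: Arden 1, Brisco 8, Carrow 2, Dorne 4, Eskel 1, Farrow 1.
Hamilton: Arden 1, Brisco 7, Carrow 2, Dorne 4, Eskel 2, Farrow 1.
Brisco gets 8 under Jefferson and 7 under Hamilton.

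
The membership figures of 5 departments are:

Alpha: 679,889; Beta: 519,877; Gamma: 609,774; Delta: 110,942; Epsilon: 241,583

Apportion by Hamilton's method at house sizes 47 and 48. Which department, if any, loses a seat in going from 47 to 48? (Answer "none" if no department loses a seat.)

Delta

At 47 seats: Alpha 15, Beta 11, Gamma 13, Delta 3, Epsilon 5.
At 48 seats: Alpha 15, Beta 12, Gamma 14, Delta 2, Epsilon 5.
Delta drops from 3 to 2.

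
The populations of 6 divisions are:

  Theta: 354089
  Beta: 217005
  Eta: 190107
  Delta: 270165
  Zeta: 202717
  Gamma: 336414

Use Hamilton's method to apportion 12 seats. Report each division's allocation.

Theta: 3; Beta: 2; Eta: 1; Delta: 2; Zeta: 1; Gamma: 3

Total 1570497; standard divisor 1570497/12 ≈ 130874.75.
Standard quotas: Theta 2.7056, Beta 1.6581, Eta 1.4526, Delta 2.0643, Zeta 1.5489, Gamma 2.5705.
Lower quotas: Theta 2, Beta 1, Eta 1, Delta 2, Zeta 1, Gamma 2 (sum 9, leaving 3 seats).
Remainders in descending order: Theta 0.7056, Beta 0.6581, Gamma 0.5705, Zeta 0.5489, Eta 0.4526, Delta 0.0643.
The surplus seats go to Theta, Beta, Gamma.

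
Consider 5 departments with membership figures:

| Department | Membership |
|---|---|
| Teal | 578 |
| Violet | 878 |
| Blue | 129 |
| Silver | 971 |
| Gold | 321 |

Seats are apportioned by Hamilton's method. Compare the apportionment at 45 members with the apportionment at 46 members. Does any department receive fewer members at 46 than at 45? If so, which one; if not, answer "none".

none

At 45 seats: Teal 9, Violet 14, Blue 2, Silver 15, Gold 5.
At 46 seats: Teal 9, Violet 14, Blue 2, Silver 16, Gold 5.
No department's allocation decreased.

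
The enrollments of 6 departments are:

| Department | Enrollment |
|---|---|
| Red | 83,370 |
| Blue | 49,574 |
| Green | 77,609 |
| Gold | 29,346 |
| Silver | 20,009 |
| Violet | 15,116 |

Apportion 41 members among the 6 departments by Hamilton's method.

Total 275024; standard divisor 275024/41 ≈ 6707.902.
Standard quotas: Red 12.4286, Blue 7.3904, Green 11.5698, Gold 4.3748, Silver 2.9829, Violet 2.2535.
Lower quotas: Red 12, Blue 7, Green 11, Gold 4, Silver 2, Violet 2 (sum 38, leaving 3 seats).
Remainders in descending order: Silver 0.9829, Green 0.5698, Red 0.4286, Blue 0.3904, Gold 0.3748, Violet 0.2535.
The surplus seats go to Silver, Green, Red.

Red=13, Blue=7, Green=12, Gold=4, Silver=3, Violet=2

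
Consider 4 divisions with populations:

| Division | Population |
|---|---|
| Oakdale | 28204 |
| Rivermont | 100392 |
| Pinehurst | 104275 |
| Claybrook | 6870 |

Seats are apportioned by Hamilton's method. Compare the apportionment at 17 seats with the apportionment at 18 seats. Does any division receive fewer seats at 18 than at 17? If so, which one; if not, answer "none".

At 17 seats: Oakdale 2, Rivermont 7, Pinehurst 7, Claybrook 1.
At 18 seats: Oakdale 2, Rivermont 8, Pinehurst 8, Claybrook 0.
Claybrook drops from 1 to 0.

Claybrook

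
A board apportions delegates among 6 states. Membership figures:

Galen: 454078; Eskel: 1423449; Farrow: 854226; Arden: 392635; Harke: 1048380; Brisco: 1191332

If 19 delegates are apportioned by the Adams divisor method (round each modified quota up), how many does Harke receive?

Standard divisor 5364100/19 ≈ 282321.053; standard quotas: Galen 1.608, Eskel 5.042, Farrow 3.026, Arden 1.391, Harke 3.713, Brisco 4.220.
Rounding up gives 2, 6, 4, 2, 4, 5 = 23 seats, so the divisor must be adjusted.
With modified divisor 352700: modified quotas Galen 1.287, Eskel 4.036, Farrow 2.422, Arden 1.113, Harke 2.972, Brisco 3.378.
Rounding up: Galen 2, Eskel 5, Farrow 3, Arden 2, Harke 3, Brisco 4 (total 19).
Harke receives 3.

3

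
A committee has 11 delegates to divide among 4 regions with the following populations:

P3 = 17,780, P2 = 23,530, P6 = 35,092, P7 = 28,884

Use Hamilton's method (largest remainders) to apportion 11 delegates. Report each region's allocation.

The standard divisor is 105286/11 ≈ 9571.455.
Standard quotas: P3 1.8576, P2 2.4584, P6 3.6663, P7 3.0177.
Lower quotas: P3 1, P2 2, P6 3, P7 3 (sum 9, leaving 2 seats).
Remainders in descending order: P3 0.8576, P6 0.6663, P2 0.4584, P7 0.0177.
The surplus seats go to P3, P6.

P3: 2, P2: 2, P6: 4, P7: 3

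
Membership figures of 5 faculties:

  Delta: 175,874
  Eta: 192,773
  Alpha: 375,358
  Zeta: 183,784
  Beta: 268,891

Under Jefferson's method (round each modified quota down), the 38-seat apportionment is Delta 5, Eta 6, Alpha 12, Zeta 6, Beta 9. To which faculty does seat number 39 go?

Delta

Priority for the next seat is population ÷ (current seats + 1).
Priorities: Delta 29312.333, Eta 27539.000, Alpha 28873.692, Zeta 26254.857, Beta 26889.100.
Highest priority: Delta.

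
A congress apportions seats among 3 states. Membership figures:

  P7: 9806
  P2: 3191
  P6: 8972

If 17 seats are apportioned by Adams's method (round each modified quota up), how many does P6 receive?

7

Standard divisor 21969/17 ≈ 1292.294; standard quotas: P7 7.588, P2 2.469, P6 6.943.
Rounding up gives 8, 3, 7 = 18 seats, so the divisor must be adjusted.
With modified divisor 1450: modified quotas P7 6.763, P2 2.201, P6 6.188.
Rounding up: P7 7, P2 3, P6 7 (total 17).
P6 receives 7.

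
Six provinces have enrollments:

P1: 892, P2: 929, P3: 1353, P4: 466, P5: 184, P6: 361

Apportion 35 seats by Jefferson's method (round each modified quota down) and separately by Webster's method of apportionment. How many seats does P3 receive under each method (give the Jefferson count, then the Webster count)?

12 and 11

Jefferson: P1 7, P2 8, P3 12, P4 4, P5 1, P6 3.
Webster: P1 7, P2 8, P3 11, P4 4, P5 2, P6 3.
P3 gets 12 under Jefferson and 11 under Webster.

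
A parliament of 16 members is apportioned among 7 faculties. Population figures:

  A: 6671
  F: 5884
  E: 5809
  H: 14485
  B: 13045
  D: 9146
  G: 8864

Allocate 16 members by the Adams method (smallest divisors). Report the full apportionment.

A=2; F=2; E=2; H=3; B=3; D=2; G=2

Standard divisor 63904/16 ≈ 3994; standard quotas: A 1.670, F 1.473, E 1.454, H 3.627, B 3.266, D 2.290, G 2.219.
Rounding up gives 2, 2, 2, 4, 4, 3, 3 = 20 seats, so the divisor must be adjusted.
With modified divisor 5300: modified quotas A 1.259, F 1.110, E 1.096, H 2.733, B 2.461, D 1.726, G 1.672.
Rounding up: A 2, F 2, E 2, H 3, B 3, D 2, G 2 (total 16).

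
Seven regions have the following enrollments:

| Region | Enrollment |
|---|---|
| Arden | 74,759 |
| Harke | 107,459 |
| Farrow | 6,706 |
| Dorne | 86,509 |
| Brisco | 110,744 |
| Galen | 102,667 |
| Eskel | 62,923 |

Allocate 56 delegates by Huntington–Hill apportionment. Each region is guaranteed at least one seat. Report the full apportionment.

Arden=8, Harke=11, Farrow=1, Dorne=9, Brisco=11, Galen=10, Eskel=6

With divisor 9890: modified quotas Arden 7.559, Harke 10.865, Farrow 0.678, Dorne 8.747, Brisco 11.198, Galen 10.381, Eskel 6.362.
Geometric-mean thresholds: Arden √(7·8)=7.483, Harke √(10·11)=10.488, Farrow (min 1), Dorne √(8·9)=8.485, Brisco √(11·12)=11.489, Galen √(10·11)=10.488, Eskel √(6·7)=6.481.
Each quota rounded against its threshold gives Arden 8, Harke 11, Farrow 1, Dorne 9, Brisco 11, Galen 10, Eskel 6 (total 56).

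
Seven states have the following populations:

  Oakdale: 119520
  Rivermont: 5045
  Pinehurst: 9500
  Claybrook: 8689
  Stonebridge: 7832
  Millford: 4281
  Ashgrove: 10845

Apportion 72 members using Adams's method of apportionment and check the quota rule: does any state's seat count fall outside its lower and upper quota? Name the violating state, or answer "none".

Oakdale

Standard quotas: Oakdale 51.930, Rivermont 2.192, Pinehurst 4.128, Claybrook 3.775, Stonebridge 3.403, Millford 1.860, Ashgrove 4.712.
Adams allocation: Oakdale 50, Rivermont 3, Pinehurst 4, Claybrook 4, Stonebridge 4, Millford 2, Ashgrove 5.
Oakdale has quota 51.930 (lower 51, upper 52) but receives 50 — outside the quota interval.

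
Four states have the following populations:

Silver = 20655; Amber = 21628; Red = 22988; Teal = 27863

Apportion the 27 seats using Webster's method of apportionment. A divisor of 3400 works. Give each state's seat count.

With modified divisor 3400: modified quotas Silver 6.075, Amber 6.361, Red 6.761, Teal 8.195.
Rounding to the nearest integer: Silver 6, Amber 6, Red 7, Teal 8 (total 27).

Silver: 6, Amber: 6, Red: 7, Teal: 8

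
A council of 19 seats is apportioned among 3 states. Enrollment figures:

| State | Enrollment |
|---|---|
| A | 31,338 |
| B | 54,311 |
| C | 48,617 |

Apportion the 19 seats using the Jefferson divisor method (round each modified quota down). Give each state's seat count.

Standard divisor 134266/19 ≈ 7066.632; standard quotas: A 4.435, B 7.686, C 6.880.
Rounding down gives 4, 7, 6 = 17 seats, so the divisor must be adjusted.
With modified divisor 6500: modified quotas A 4.821, B 8.356, C 7.480.
Rounding down: A 4, B 8, C 7 (total 19).

A=4, B=8, C=7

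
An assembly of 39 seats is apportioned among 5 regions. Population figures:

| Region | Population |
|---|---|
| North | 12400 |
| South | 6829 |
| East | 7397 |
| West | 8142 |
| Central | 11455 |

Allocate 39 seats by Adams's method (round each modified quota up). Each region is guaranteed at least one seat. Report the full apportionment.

Standard divisor 46223/39 ≈ 1185.205; standard quotas: North 10.462, South 5.762, East 6.241, West 6.870, Central 9.665.
Rounding up gives 11, 6, 7, 7, 10 = 41 seats, so the divisor must be adjusted.
With modified divisor 1260: modified quotas North 9.841, South 5.420, East 5.871, West 6.462, Central 9.091.
Rounding up: North 10, South 6, East 6, West 7, Central 10 (total 39).

North 10, South 6, East 6, West 7, Central 10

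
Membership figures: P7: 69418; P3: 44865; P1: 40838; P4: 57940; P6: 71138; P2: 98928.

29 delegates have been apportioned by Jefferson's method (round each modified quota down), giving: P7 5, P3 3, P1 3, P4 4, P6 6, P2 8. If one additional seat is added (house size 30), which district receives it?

Priority for the next seat is population ÷ (current seats + 1).
Priorities: P7 11569.667, P3 11216.250, P1 10209.500, P4 11588.000, P6 10162.571, P2 10992.000.
Highest priority: P4.

P4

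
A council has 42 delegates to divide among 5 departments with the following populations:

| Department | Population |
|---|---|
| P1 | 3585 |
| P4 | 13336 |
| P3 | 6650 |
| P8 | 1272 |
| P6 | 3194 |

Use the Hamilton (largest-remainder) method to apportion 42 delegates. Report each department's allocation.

Total 28037; standard divisor 28037/42 ≈ 667.548.
Standard quotas: P1 5.3704, P4 19.9776, P3 9.9618, P8 1.9055, P6 4.7847.
Lower quotas: P1 5, P4 19, P3 9, P8 1, P6 4 (sum 38, leaving 4 seats).
Remainders in descending order: P4 0.9776, P3 0.9618, P8 0.9055, P6 0.7847, P1 0.3704.
Largest remainders: P4, P3, P8, P6 receive the extra seats.

P1=5, P4=20, P3=10, P8=2, P6=5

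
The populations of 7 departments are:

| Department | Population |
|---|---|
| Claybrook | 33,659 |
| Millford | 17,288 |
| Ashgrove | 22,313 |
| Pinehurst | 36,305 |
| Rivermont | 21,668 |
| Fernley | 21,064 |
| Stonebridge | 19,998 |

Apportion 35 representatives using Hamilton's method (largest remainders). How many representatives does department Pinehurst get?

Standard divisor: 172295 ÷ 35 ≈ 4922.714.
Standard quotas: Claybrook 6.8375, Millford 3.5119, Ashgrove 4.5327, Pinehurst 7.3750, Rivermont 4.4016, Fernley 4.2789, Stonebridge 4.0624.
Lower quotas: Claybrook 6, Millford 3, Ashgrove 4, Pinehurst 7, Rivermont 4, Fernley 4, Stonebridge 4 (sum 32, leaving 3 seats).
Remainders in descending order: Claybrook 0.8375, Ashgrove 0.5327, Millford 0.5119, Rivermont 0.4016, Pinehurst 0.3750, Fernley 0.2789, Stonebridge 0.0624.
Largest remainders: Claybrook, Ashgrove, Millford receive the extra seats.
Pinehurst receives 7.

7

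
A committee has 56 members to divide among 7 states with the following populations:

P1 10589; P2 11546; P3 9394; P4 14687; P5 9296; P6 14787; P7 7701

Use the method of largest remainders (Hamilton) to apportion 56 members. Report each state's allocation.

Total 78000; standard divisor 78000/56 ≈ 1392.857.
Standard quotas: P1 7.6024, P2 8.2894, P3 6.7444, P4 10.5445, P5 6.6741, P6 10.6163, P7 5.5289.
Lower quotas: P1 7, P2 8, P3 6, P4 10, P5 6, P6 10, P7 5 (sum 52, leaving 4 seats).
Remainders in descending order: P3 0.7444, P5 0.6741, P6 0.6163, P1 0.6024, P4 0.5445, P7 0.5289, P2 0.2894.
Largest remainders: P3, P5, P6, P1 receive the extra seats.

P1: 8; P2: 8; P3: 7; P4: 10; P5: 7; P6: 11; P7: 5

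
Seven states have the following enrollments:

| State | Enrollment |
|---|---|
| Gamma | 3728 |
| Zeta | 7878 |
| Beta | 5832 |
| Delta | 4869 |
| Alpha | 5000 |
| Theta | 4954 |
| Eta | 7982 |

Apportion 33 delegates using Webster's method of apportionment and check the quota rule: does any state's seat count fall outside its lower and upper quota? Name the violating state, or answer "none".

none

Standard quotas: Gamma 3.057, Zeta 6.460, Beta 4.782, Delta 3.993, Alpha 4.100, Theta 4.062, Eta 6.545.
Webster allocation: Gamma 3, Zeta 6, Beta 5, Delta 4, Alpha 4, Theta 4, Eta 7.
Every allocation lies between the lower and upper quota.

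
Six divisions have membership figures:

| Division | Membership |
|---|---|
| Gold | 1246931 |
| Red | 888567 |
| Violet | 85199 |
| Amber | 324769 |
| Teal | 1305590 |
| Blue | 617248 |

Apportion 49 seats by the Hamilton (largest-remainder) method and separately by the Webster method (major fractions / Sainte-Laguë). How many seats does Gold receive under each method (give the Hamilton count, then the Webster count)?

Hamilton: Gold 14, Red 10, Violet 1, Amber 3, Teal 14, Blue 7.
Webster: Gold 13, Red 10, Violet 1, Amber 4, Teal 14, Blue 7.
Gold gets 14 under Hamilton and 13 under Webster.

14 and 13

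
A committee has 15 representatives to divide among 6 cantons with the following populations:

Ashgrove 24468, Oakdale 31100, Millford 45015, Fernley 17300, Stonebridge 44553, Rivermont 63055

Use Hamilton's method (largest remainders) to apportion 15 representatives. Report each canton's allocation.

Ashgrove: 2, Oakdale: 2, Millford: 3, Fernley: 1, Stonebridge: 3, Rivermont: 4

Total 225491; standard divisor 225491/15 ≈ 15032.733.
Standard quotas: Ashgrove 1.6276, Oakdale 2.0688, Millford 2.9945, Fernley 1.1508, Stonebridge 2.9637, Rivermont 4.1945.
Lower quotas: Ashgrove 1, Oakdale 2, Millford 2, Fernley 1, Stonebridge 2, Rivermont 4 (sum 12, leaving 3 seats).
Remainders in descending order: Millford 0.9945, Stonebridge 0.9637, Ashgrove 0.6276, Rivermont 0.1945, Fernley 0.1508, Oakdale 0.0688.
Largest remainders: Millford, Stonebridge, Ashgrove receive the extra seats.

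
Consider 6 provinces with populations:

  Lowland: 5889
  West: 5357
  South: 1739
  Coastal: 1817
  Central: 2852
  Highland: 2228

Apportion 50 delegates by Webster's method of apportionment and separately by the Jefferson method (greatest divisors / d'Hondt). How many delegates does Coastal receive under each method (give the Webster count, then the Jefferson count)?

5 and 4

Webster: Lowland 15, West 13, South 4, Coastal 5, Central 7, Highland 6.
Jefferson: Lowland 15, West 14, South 4, Coastal 4, Central 7, Highland 6.
Coastal gets 5 under Webster and 4 under Jefferson.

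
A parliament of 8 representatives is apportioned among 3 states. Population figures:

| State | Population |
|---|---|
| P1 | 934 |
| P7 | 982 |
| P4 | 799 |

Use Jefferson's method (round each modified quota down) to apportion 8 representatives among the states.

P1=3, P7=3, P4=2

Standard divisor 2715/8 ≈ 339.375; standard quotas: P1 2.752, P7 2.894, P4 2.354.
Rounding down gives 2, 2, 2 = 6 seats, so the divisor must be adjusted.
With modified divisor 300: modified quotas P1 3.113, P7 3.273, P4 2.663.
Rounding down: P1 3, P7 3, P4 2 (total 8).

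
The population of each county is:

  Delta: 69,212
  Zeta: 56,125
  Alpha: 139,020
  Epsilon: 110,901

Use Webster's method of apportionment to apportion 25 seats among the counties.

Standard divisor 375258/25 ≈ 15010.32; standard quotas: Delta 4.611, Zeta 3.739, Alpha 9.262, Epsilon 7.388.
Rounding to the nearest integer gives Delta 5, Zeta 4, Alpha 9, Epsilon 7 — total 25, matching the house size, so no adjustment is needed.

Delta: 5; Zeta: 4; Alpha: 9; Epsilon: 7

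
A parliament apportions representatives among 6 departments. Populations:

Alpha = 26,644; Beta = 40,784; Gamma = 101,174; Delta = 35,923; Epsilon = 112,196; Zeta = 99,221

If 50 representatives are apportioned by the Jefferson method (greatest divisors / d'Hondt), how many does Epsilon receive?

Standard divisor 415942/50 ≈ 8318.84; standard quotas: Alpha 3.203, Beta 4.903, Gamma 12.162, Delta 4.318, Epsilon 13.487, Zeta 11.927.
Rounding down gives 3, 4, 12, 4, 13, 11 = 47 seats, so the divisor must be adjusted.
With modified divisor 7900: modified quotas Alpha 3.373, Beta 5.163, Gamma 12.807, Delta 4.547, Epsilon 14.202, Zeta 12.560.
Rounding down: Alpha 3, Beta 5, Gamma 12, Delta 4, Epsilon 14, Zeta 12 (total 50).
Epsilon receives 14.

14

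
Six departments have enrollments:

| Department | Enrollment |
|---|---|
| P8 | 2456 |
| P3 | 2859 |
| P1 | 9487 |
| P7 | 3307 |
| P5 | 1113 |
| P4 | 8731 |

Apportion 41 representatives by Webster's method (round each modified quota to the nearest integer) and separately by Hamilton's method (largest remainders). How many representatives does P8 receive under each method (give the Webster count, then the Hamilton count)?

Webster: P8 4, P3 4, P1 14, P7 5, P5 2, P4 12.
Hamilton: P8 3, P3 4, P1 14, P7 5, P5 2, P4 13.
P8 gets 4 under Webster and 3 under Hamilton.

4 and 3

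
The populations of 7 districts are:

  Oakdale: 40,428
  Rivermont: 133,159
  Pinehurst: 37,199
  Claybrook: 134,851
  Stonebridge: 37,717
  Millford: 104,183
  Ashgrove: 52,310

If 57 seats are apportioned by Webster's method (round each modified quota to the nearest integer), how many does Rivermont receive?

Standard divisor 539847/57 ≈ 9471; standard quotas: Oakdale 4.269, Rivermont 14.060, Pinehurst 3.928, Claybrook 14.238, Stonebridge 3.982, Millford 11.000, Ashgrove 5.523.
Rounding to the nearest integer gives Oakdale 4, Rivermont 14, Pinehurst 4, Claybrook 14, Stonebridge 4, Millford 11, Ashgrove 6 — total 57, matching the house size, so no adjustment is needed.
Rivermont receives 14.

14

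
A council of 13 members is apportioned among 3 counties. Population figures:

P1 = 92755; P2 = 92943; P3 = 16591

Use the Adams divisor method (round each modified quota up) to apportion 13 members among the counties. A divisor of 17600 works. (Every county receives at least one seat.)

P1 6; P2 6; P3 1

With modified divisor 17600: modified quotas P1 5.270, P2 5.281, P3 0.943.
Rounding up: P1 6, P2 6, P3 1 (total 13).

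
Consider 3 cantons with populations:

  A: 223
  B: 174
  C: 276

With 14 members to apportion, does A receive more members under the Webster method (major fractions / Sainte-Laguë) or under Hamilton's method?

Hamilton

Webster: A 4, B 4, C 6.
Hamilton: A 5, B 3, C 6.
A gets 4 under Webster and 5 under Hamilton.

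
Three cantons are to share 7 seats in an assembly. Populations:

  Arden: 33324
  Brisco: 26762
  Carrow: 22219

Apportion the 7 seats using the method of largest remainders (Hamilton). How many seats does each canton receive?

Arden=3, Brisco=2, Carrow=2

The standard divisor is 82305/7 ≈ 11757.857.
Standard quotas: Arden 2.8342, Brisco 2.2761, Carrow 1.8897.
Lower quotas: Arden 2, Brisco 2, Carrow 1 (sum 5, leaving 2 seats).
Remainders in descending order: Carrow 0.8897, Arden 0.8342, Brisco 0.2761.
The surplus seats go to Carrow, Arden.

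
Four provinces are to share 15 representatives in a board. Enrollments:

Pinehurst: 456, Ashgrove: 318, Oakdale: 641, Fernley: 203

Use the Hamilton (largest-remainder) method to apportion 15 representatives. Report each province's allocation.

Pinehurst 4, Ashgrove 3, Oakdale 6, Fernley 2

Total 1618; standard divisor 1618/15 ≈ 107.867.
Standard quotas: Pinehurst 4.227, Ashgrove 2.948, Oakdale 5.943, Fernley 1.882.
Lower quotas: Pinehurst 4, Ashgrove 2, Oakdale 5, Fernley 1 (sum 12, leaving 3 seats).
Remainders in descending order: Ashgrove 0.948, Oakdale 0.943, Fernley 0.882, Pinehurst 0.227.
Largest remainders: Ashgrove, Oakdale, Fernley receive the extra seats.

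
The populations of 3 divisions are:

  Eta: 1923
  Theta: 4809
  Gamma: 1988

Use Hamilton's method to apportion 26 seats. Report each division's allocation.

Eta: 6; Theta: 14; Gamma: 6

Standard divisor: 8720 ÷ 26 ≈ 335.385.
Standard quotas: Eta 5.734, Theta 14.339, Gamma 5.928.
Lower quotas: Eta 5, Theta 14, Gamma 5 (sum 24, leaving 2 seats).
Remainders in descending order: Gamma 0.928, Eta 0.734, Theta 0.339.
The surplus seats go to Gamma, Eta.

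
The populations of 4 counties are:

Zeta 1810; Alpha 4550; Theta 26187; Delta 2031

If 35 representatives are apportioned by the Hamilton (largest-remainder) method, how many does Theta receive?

Total 34578; standard divisor 34578/35 ≈ 987.943.
Standard quotas: Zeta 1.8321, Alpha 4.6055, Theta 26.5066, Delta 2.0558.
Lower quotas: Zeta 1, Alpha 4, Theta 26, Delta 2 (sum 33, leaving 2 seats).
Remainders in descending order: Zeta 0.8321, Alpha 0.6055, Theta 0.5066, Delta 0.0558.
Largest remainders: Zeta, Alpha receive the extra seats.
Theta receives 26.

26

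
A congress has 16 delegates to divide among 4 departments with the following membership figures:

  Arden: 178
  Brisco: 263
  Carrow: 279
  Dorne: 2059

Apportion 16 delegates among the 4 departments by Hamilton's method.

Standard divisor: 2779 ÷ 16 ≈ 173.688.
Standard quotas: Arden 1.025, Brisco 1.514, Carrow 1.606, Dorne 11.855.
Lower quotas: Arden 1, Brisco 1, Carrow 1, Dorne 11 (sum 14, leaving 2 seats).
Remainders in descending order: Dorne 0.855, Carrow 0.606, Brisco 0.514, Arden 0.025.
The surplus seats go to Dorne, Carrow.

Arden 1, Brisco 1, Carrow 2, Dorne 12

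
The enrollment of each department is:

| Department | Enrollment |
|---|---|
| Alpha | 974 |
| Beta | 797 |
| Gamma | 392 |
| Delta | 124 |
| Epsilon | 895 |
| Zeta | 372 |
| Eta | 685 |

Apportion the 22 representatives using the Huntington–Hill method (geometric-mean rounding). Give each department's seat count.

With divisor 199: modified quotas Alpha 4.894, Beta 4.005, Gamma 1.970, Delta 0.623, Epsilon 4.497, Zeta 1.869, Eta 3.442.
Geometric-mean thresholds: Alpha √(4·5)=4.472, Beta √(4·5)=4.472, Gamma √(1·2)=1.414, Delta (min 1), Epsilon √(4·5)=4.472, Zeta √(1·2)=1.414, Eta √(3·4)=3.464.
Each quota rounded against its threshold gives Alpha 5, Beta 4, Gamma 2, Delta 1, Epsilon 5, Zeta 2, Eta 3 (total 22).

Alpha: 5, Beta: 4, Gamma: 2, Delta: 1, Epsilon: 5, Zeta: 2, Eta: 3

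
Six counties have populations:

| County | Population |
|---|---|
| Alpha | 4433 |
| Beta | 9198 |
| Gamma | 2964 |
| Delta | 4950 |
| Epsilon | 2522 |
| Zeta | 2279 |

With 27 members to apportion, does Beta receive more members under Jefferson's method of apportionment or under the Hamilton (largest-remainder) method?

Jefferson

Jefferson: Alpha 5, Beta 10, Gamma 3, Delta 5, Epsilon 2, Zeta 2.
Hamilton: Alpha 5, Beta 9, Gamma 3, Delta 5, Epsilon 3, Zeta 2.
Beta gets 10 under Jefferson and 9 under Hamilton.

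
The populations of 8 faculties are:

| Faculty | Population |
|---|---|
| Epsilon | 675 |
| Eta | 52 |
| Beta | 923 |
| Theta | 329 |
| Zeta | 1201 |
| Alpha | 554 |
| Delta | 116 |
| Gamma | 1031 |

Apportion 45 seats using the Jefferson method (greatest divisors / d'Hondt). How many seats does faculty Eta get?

Standard divisor 4881/45 ≈ 108.467; standard quotas: Epsilon 6.223, Eta 0.479, Beta 8.510, Theta 3.033, Zeta 11.073, Alpha 5.108, Delta 1.069, Gamma 9.505.
Rounding down gives 6, 0, 8, 3, 11, 5, 1, 9 = 43 seats, so the divisor must be adjusted.
With modified divisor 101: modified quotas Epsilon 6.683, Eta 0.515, Beta 9.139, Theta 3.257, Zeta 11.891, Alpha 5.485, Delta 1.149, Gamma 10.208.
Rounding down: Epsilon 6, Eta 0, Beta 9, Theta 3, Zeta 11, Alpha 5, Delta 1, Gamma 10 (total 45).
Eta receives 0.

0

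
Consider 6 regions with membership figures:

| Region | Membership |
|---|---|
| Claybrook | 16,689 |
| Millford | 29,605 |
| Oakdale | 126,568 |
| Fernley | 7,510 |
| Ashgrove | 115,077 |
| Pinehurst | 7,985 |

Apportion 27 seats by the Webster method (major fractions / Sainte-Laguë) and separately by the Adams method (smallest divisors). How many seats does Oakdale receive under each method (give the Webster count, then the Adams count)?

Webster: Claybrook 1, Millford 3, Oakdale 11, Fernley 1, Ashgrove 10, Pinehurst 1.
Adams: Claybrook 2, Millford 3, Oakdale 10, Fernley 1, Ashgrove 10, Pinehurst 1.
Oakdale gets 11 under Webster and 10 under Adams.

11 and 10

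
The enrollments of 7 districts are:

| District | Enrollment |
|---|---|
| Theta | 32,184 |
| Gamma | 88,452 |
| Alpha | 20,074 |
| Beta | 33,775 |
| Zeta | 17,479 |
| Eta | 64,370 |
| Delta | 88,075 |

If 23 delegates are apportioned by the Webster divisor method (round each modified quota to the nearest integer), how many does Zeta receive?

Standard divisor 344409/23 ≈ 14974.304; standard quotas: Theta 2.149, Gamma 5.907, Alpha 1.341, Beta 2.256, Zeta 1.167, Eta 4.299, Delta 5.882.
Rounding to the nearest integer gives 2, 6, 1, 2, 1, 4, 6 = 22 seats, so the divisor must be adjusted.
With modified divisor 14000: modified quotas Theta 2.299, Gamma 6.318, Alpha 1.434, Beta 2.413, Zeta 1.248, Eta 4.598, Delta 6.291.
Rounding to the nearest integer: Theta 2, Gamma 6, Alpha 1, Beta 2, Zeta 1, Eta 5, Delta 6 (total 23).
Zeta receives 1.

1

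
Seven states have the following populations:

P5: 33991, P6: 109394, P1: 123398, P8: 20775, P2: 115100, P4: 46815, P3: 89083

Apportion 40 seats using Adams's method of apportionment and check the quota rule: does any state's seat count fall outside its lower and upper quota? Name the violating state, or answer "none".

Standard quotas: P5 2.525, P6 8.125, P1 9.165, P8 1.543, P2 8.549, P4 3.477, P3 6.616.
Adams allocation: P5 3, P6 8, P1 9, P8 2, P2 8, P4 4, P3 6.
Every allocation lies between the lower and upper quota.

none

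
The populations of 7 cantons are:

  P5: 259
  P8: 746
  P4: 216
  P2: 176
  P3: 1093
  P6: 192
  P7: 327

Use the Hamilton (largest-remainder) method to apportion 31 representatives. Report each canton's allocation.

P5 3, P8 8, P4 2, P2 2, P3 11, P6 2, P7 3

Standard divisor: 3009 ÷ 31 ≈ 97.065.
Standard quotas: P5 2.668, P8 7.686, P4 2.225, P2 1.813, P3 11.261, P6 1.978, P7 3.369.
Lower quotas: P5 2, P8 7, P4 2, P2 1, P3 11, P6 1, P7 3 (sum 27, leaving 4 seats).
Remainders in descending order: P6 0.978, P2 0.813, P8 0.686, P5 0.668, P7 0.369, P3 0.261, P4 0.225.
The surplus seats go to P6, P2, P8, P5.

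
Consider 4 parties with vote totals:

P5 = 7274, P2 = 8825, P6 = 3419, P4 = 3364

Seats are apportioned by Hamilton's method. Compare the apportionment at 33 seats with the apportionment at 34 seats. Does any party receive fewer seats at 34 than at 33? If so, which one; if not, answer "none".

At 33 seats: P5 10, P2 13, P6 5, P4 5.
At 34 seats: P5 11, P2 13, P6 5, P4 5.
No party's allocation decreased.

none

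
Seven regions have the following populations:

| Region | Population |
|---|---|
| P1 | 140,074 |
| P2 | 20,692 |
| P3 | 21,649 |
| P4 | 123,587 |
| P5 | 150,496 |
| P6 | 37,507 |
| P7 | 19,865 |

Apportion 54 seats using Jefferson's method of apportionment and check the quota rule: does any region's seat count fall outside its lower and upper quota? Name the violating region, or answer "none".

none

Standard quotas: P1 14.720, P2 2.174, P3 2.275, P4 12.987, P5 15.815, P6 3.941, P7 2.088.
Jefferson allocation: P1 15, P2 2, P3 2, P4 13, P5 16, P6 4, P7 2.
Every allocation lies between the lower and upper quota.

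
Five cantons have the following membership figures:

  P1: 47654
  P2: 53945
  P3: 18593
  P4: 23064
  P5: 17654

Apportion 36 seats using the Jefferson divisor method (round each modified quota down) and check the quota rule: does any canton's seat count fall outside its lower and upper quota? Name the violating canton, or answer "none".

Standard quotas: P1 10.662, P2 12.069, P3 4.160, P4 5.160, P5 3.950.
Jefferson allocation: P1 11, P2 12, P3 4, P4 5, P5 4.
Every allocation lies between the lower and upper quota.

none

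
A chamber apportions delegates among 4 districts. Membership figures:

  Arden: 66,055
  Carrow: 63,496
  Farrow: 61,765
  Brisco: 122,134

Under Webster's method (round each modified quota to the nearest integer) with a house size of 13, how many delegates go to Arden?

Standard divisor 313450/13 ≈ 24111.538; standard quotas: Arden 2.740, Carrow 2.633, Farrow 2.562, Brisco 5.065.
Rounding to the nearest integer gives 3, 3, 3, 5 = 14 seats, so the divisor must be adjusted.
With modified divisor 25100: modified quotas Arden 2.632, Carrow 2.530, Farrow 2.461, Brisco 4.866.
Rounding to the nearest integer: Arden 3, Carrow 3, Farrow 2, Brisco 5 (total 13).
Arden receives 3.

3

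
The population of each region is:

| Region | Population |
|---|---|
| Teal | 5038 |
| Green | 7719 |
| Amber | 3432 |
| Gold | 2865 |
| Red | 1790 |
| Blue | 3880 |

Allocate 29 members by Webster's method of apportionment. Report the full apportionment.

Standard divisor 24724/29 ≈ 852.552; standard quotas: Teal 5.909, Green 9.054, Amber 4.026, Gold 3.360, Red 2.100, Blue 4.551.
Rounding to the nearest integer gives Teal 6, Green 9, Amber 4, Gold 3, Red 2, Blue 5 — total 29, matching the house size, so no adjustment is needed.

Teal=6, Green=9, Amber=4, Gold=3, Red=2, Blue=5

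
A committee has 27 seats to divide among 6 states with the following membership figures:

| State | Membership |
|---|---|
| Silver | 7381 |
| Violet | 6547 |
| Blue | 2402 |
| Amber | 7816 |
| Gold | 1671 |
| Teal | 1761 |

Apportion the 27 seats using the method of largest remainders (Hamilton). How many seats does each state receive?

Standard divisor: 27578 ÷ 27 ≈ 1021.407.
Standard quotas: Silver 7.2263, Violet 6.4098, Blue 2.3517, Amber 7.6522, Gold 1.6360, Teal 1.7241.
Lower quotas: Silver 7, Violet 6, Blue 2, Amber 7, Gold 1, Teal 1 (sum 24, leaving 3 seats).
Remainders in descending order: Teal 0.7241, Amber 0.6522, Gold 0.6360, Violet 0.4098, Blue 0.3517, Silver 0.2263.
Largest remainders: Teal, Amber, Gold receive the extra seats.

Silver 7, Violet 6, Blue 2, Amber 8, Gold 2, Teal 2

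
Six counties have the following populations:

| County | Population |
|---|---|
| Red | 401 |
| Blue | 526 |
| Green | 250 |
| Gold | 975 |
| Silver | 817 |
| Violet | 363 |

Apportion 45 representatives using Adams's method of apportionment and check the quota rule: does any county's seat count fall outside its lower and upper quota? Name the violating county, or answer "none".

none

Standard quotas: Red 5.416, Blue 7.104, Green 3.376, Gold 13.168, Silver 11.034, Violet 4.902.
Adams allocation: Red 5, Blue 7, Green 4, Gold 13, Silver 11, Violet 5.
Every allocation lies between the lower and upper quota.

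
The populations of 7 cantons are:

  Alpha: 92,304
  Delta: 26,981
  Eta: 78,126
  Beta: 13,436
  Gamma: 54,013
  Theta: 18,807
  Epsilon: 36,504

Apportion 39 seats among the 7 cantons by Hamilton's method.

Alpha 11; Delta 3; Eta 10; Beta 2; Gamma 7; Theta 2; Epsilon 4

The standard divisor is 320171/39 ≈ 8209.513.
Standard quotas: Alpha 11.2435, Delta 3.2866, Eta 9.5165, Beta 1.6366, Gamma 6.5793, Theta 2.2909, Epsilon 4.4465.
Lower quotas: Alpha 11, Delta 3, Eta 9, Beta 1, Gamma 6, Theta 2, Epsilon 4 (sum 36, leaving 3 seats).
Remainders in descending order: Beta 0.6366, Gamma 0.5793, Eta 0.5165, Epsilon 0.4465, Theta 0.2909, Delta 0.2866, Alpha 0.2435.
The surplus seats go to Beta, Gamma, Eta.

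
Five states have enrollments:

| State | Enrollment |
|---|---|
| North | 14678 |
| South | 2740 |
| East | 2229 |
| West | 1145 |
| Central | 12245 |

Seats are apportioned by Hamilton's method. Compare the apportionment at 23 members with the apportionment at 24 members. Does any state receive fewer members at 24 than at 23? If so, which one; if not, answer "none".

At 23 seats: North 10, South 2, East 2, West 1, Central 8.
At 24 seats: North 11, South 2, East 1, West 1, Central 9.
East drops from 2 to 1.

East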